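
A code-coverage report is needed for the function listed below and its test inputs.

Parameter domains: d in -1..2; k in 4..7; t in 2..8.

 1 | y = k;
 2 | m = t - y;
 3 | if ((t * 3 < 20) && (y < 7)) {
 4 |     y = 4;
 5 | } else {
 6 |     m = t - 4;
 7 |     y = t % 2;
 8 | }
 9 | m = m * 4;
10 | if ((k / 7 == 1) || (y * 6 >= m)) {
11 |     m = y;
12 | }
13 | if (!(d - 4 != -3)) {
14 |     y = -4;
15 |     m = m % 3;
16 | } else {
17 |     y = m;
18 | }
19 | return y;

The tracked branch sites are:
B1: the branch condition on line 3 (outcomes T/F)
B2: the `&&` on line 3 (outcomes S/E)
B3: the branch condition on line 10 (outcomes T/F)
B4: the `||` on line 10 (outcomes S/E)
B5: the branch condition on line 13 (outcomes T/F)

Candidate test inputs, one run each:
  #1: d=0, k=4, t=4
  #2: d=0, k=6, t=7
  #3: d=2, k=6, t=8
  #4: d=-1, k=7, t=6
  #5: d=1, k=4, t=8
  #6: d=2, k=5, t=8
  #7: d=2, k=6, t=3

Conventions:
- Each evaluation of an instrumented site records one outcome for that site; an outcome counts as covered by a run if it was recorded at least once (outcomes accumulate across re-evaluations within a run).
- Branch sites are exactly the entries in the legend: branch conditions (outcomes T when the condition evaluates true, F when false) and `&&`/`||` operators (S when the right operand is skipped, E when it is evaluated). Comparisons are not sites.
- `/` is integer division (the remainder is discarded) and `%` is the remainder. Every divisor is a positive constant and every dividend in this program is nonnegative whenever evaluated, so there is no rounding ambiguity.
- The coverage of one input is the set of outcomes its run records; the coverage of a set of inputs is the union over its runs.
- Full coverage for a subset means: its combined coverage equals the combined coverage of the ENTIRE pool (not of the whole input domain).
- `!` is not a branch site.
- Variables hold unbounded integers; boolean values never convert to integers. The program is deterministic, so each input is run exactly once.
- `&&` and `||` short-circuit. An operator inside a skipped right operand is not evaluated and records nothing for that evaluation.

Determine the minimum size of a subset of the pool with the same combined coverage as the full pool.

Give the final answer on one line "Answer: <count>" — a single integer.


input #1, d=0, k=4, t=4: events B2->E, B1->T, B4->E, B3->T, B5->F; outcomes B1=T, B2=E, B3=T, B4=E, B5=F
input #2, d=0, k=6, t=7: events B2->S, B1->F, B4->E, B3->F, B5->F; outcomes B1=F, B2=S, B3=F, B4=E, B5=F
input #3, d=2, k=6, t=8: events B2->S, B1->F, B4->E, B3->F, B5->F; outcomes B1=F, B2=S, B3=F, B4=E, B5=F
input #4, d=-1, k=7, t=6: events B2->E, B1->F, B4->S, B3->T, B5->F; outcomes B1=F, B2=E, B3=T, B4=S, B5=F
input #5, d=1, k=4, t=8: events B2->S, B1->F, B4->E, B3->F, B5->T; outcomes B1=F, B2=S, B3=F, B4=E, B5=T
input #6, d=2, k=5, t=8: events B2->S, B1->F, B4->E, B3->F, B5->F; outcomes B1=F, B2=S, B3=F, B4=E, B5=F
input #7, d=2, k=6, t=3: events B2->E, B1->T, B4->E, B3->T, B5->F; outcomes B1=T, B2=E, B3=T, B4=E, B5=F
pool-wide coverage (10 outcomes): B1=T, B1=F, B2=S, B2=E, B3=T, B3=F, B4=S, B4=E, B5=T, B5=F
checked all size-1 subsets: none covers 10 outcomes (max 5/10)
checked all size-2 subsets: none covers 10 outcomes (max 9/10)
the canonical winner is {1, 4, 5}: size 3, full 10-outcome coverage, earliest index list among size-3 covers
Answer: 3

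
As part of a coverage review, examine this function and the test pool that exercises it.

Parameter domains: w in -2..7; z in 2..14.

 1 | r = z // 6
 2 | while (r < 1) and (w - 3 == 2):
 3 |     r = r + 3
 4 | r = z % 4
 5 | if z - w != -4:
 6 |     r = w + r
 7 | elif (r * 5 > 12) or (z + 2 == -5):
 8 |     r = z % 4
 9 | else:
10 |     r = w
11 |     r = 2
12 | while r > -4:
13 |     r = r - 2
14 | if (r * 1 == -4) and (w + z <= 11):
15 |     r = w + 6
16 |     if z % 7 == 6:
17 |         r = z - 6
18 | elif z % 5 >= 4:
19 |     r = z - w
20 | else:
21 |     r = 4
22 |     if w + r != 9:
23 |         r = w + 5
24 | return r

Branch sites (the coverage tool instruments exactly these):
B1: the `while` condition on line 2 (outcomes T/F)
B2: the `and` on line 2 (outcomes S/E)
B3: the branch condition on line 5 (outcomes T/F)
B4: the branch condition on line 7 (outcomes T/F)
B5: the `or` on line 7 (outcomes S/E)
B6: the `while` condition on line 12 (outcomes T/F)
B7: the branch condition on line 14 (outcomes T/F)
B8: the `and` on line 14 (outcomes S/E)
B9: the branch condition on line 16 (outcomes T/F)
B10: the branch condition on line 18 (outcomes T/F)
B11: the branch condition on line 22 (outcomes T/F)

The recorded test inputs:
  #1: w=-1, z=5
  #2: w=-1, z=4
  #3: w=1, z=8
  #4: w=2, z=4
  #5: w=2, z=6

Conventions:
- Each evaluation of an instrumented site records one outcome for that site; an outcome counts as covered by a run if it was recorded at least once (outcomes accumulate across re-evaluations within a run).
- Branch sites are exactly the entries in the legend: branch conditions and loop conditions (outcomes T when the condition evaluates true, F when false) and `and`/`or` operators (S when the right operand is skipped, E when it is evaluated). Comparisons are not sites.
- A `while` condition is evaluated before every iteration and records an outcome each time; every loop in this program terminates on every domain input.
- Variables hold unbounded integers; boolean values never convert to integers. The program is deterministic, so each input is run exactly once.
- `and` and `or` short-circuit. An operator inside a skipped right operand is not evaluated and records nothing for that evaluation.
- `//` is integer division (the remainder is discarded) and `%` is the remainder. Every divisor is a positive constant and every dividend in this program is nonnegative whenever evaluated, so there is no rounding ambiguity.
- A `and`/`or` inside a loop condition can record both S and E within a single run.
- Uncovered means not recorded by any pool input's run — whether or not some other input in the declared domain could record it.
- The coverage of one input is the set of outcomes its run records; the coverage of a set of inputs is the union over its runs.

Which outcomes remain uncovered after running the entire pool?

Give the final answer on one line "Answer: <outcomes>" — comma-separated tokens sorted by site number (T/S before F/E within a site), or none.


#1 (w=-1, z=5) -> covered: B1=F, B2=E, B3=T, B6=T, B6=F, B7=T, B8=E, B9=F
#2 (w=-1, z=4) -> covered: B1=F, B2=E, B3=T, B6=T, B6=F, B7=F, B8=S, B10=T
#3 (w=1, z=8) -> covered: B1=F, B2=S, B3=T, B6=T, B6=F, B7=F, B8=S, B10=F, B11=T
#4 (w=2, z=4) -> covered: B1=F, B2=E, B3=T, B6=T, B6=F, B7=T, B8=E, B9=F
#5 (w=2, z=6) -> covered: B1=F, B2=S, B3=T, B6=T, B6=F, B7=T, B8=E, B9=T
union over the pool: B1=F, B2=S, B2=E, B3=T, B6=T, B6=F, B7=T, B7=F, B8=S, B8=E, B9=T, B9=F, B10=T, B10=F, B11=T
uncovered (7 of 22): B1=T, B3=F, B4=T, B4=F, B5=S, B5=E, B11=F
Answer: B1=T, B3=F, B4=T, B4=F, B5=S, B5=E, B11=F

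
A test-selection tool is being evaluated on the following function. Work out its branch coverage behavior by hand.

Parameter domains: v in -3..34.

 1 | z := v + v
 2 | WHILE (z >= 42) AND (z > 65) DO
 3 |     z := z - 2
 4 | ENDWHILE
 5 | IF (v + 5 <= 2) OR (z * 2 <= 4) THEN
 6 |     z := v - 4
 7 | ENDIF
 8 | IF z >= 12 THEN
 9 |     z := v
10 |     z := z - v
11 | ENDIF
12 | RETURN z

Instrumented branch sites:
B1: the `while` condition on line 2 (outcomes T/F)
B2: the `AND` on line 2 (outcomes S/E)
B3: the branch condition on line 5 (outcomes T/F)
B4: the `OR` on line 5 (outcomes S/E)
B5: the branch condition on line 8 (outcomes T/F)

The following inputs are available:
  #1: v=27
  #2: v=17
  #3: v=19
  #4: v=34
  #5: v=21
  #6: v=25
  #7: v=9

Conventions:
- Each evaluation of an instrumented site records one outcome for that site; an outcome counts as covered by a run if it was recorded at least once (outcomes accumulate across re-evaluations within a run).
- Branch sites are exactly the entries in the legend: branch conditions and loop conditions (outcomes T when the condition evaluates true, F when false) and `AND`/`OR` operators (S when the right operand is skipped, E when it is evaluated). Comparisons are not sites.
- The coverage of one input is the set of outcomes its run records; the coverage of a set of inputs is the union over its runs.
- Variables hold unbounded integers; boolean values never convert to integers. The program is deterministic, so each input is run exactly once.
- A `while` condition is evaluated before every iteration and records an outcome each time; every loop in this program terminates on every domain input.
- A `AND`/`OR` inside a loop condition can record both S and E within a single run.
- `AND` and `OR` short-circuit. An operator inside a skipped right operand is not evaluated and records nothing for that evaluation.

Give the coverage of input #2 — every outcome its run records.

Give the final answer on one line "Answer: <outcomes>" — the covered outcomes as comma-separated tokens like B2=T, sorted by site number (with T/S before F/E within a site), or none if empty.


Running input #2 (v=17), event by event:
  B2->S, B1->F, B4->E, B3->F, B5->T
as a set, this run covers: B1=F, B2=S, B3=F, B4=E, B5=T
Answer: B1=F, B2=S, B3=F, B4=E, B5=T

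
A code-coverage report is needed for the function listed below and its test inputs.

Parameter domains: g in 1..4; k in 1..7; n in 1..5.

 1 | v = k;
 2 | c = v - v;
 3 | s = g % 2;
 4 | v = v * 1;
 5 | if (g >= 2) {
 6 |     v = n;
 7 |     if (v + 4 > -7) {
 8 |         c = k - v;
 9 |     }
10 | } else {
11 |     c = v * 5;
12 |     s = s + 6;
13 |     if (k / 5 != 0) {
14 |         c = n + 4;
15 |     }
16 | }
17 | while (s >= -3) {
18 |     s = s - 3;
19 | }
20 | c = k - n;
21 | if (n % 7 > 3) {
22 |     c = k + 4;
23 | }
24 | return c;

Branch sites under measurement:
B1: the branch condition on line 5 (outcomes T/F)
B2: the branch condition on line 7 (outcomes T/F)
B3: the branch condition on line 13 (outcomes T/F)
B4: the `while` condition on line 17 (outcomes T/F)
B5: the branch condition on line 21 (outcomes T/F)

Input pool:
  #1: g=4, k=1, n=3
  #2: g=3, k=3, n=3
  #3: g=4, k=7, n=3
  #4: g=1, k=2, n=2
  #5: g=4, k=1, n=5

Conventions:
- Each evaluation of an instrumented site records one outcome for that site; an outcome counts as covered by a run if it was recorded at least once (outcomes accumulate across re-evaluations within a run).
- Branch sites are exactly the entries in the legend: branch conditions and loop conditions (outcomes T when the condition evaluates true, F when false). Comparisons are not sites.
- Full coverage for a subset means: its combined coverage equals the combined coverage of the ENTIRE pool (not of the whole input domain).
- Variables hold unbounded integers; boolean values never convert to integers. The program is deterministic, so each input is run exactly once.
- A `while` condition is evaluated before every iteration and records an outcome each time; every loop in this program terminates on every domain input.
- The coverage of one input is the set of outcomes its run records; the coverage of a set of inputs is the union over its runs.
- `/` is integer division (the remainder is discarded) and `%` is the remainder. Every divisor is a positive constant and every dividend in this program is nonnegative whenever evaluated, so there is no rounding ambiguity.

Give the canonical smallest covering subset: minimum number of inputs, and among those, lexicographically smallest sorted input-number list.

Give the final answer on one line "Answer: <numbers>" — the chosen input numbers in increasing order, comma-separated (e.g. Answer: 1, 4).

#1 (g=4, k=1, n=3) -> covered: B1=T, B2=T, B4=T, B4=F, B5=F
#2 (g=3, k=3, n=3) -> covered: B1=T, B2=T, B4=T, B4=F, B5=F
#3 (g=4, k=7, n=3) -> covered: B1=T, B2=T, B4=T, B4=F, B5=F
#4 (g=1, k=2, n=2) -> covered: B1=F, B3=F, B4=T, B4=F, B5=F
#5 (g=4, k=1, n=5) -> covered: B1=T, B2=T, B4=T, B4=F, B5=T
pool-wide coverage (8 outcomes): B1=T, B1=F, B2=T, B3=F, B4=T, B4=F, B5=T, B5=F
no size-1 subset reaches all 8 outcomes (best union: 5/8)
inputs {4, 5} (size 2) cover everything; no size-2 subset with a lexicographically smaller index list covers all 8

Answer: 4, 5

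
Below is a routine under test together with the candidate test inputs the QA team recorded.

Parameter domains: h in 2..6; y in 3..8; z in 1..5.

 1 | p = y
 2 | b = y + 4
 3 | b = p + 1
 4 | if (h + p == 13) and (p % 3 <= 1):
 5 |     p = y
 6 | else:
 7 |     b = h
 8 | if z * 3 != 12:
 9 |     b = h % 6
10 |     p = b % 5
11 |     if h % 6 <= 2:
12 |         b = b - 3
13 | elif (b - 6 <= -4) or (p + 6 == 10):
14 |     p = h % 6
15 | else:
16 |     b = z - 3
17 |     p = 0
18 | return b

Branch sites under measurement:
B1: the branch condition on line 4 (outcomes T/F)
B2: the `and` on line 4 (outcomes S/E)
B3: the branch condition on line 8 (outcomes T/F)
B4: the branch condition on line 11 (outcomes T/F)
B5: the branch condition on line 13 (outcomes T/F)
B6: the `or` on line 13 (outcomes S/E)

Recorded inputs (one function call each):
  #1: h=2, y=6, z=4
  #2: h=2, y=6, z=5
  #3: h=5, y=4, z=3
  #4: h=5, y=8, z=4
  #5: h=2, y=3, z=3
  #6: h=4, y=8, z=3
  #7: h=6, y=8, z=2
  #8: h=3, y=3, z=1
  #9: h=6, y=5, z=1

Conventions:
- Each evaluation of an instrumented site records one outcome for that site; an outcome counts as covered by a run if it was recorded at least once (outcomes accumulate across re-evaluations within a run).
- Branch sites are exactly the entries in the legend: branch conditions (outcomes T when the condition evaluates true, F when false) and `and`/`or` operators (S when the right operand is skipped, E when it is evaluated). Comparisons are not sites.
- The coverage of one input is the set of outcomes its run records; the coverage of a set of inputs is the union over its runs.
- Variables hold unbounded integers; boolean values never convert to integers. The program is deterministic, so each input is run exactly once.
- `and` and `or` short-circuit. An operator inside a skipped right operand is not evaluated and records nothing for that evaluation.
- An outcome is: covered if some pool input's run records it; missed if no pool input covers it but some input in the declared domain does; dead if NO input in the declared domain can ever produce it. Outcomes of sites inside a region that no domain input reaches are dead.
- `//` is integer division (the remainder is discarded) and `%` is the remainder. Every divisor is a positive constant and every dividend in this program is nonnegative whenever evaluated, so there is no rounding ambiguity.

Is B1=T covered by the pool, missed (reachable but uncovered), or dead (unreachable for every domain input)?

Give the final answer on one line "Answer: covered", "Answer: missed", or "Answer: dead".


no pool input records B1=T
but domain input (h=6, y=7, z=1) does record it -> reachable, so missed
Answer: missed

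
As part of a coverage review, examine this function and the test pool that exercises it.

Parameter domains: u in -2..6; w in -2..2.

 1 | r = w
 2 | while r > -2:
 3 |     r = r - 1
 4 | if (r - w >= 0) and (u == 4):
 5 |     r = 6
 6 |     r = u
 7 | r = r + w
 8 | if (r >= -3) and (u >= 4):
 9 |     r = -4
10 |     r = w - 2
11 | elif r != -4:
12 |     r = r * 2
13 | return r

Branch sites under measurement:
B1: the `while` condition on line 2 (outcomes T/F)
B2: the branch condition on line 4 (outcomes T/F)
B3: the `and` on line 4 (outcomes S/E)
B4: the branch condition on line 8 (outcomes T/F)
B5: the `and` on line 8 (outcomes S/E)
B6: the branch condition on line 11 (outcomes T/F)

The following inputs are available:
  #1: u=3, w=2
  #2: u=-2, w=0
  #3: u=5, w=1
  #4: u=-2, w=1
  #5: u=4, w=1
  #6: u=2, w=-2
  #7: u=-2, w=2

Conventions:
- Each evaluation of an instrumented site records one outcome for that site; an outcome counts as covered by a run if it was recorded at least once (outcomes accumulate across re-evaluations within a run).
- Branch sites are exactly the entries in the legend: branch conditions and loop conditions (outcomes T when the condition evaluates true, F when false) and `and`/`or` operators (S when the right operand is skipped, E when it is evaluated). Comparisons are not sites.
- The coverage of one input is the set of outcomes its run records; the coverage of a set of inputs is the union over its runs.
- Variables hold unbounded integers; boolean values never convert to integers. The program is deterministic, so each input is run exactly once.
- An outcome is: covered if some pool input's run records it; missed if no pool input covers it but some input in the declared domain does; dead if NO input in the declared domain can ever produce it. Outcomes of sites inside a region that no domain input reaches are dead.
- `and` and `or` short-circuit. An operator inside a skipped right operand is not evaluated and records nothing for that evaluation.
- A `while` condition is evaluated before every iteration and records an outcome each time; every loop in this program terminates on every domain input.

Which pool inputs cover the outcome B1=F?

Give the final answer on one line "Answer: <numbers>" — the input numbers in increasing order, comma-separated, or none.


input #1 (u=3, w=2): covers B1=F
input #2 (u=-2, w=0): covers B1=F
input #3 (u=5, w=1): covers B1=F
input #4 (u=-2, w=1): covers B1=F
input #5 (u=4, w=1): covers B1=F
input #6 (u=2, w=-2): covers B1=F
input #7 (u=-2, w=2): covers B1=F
Answer: 1, 2, 3, 4, 5, 6, 7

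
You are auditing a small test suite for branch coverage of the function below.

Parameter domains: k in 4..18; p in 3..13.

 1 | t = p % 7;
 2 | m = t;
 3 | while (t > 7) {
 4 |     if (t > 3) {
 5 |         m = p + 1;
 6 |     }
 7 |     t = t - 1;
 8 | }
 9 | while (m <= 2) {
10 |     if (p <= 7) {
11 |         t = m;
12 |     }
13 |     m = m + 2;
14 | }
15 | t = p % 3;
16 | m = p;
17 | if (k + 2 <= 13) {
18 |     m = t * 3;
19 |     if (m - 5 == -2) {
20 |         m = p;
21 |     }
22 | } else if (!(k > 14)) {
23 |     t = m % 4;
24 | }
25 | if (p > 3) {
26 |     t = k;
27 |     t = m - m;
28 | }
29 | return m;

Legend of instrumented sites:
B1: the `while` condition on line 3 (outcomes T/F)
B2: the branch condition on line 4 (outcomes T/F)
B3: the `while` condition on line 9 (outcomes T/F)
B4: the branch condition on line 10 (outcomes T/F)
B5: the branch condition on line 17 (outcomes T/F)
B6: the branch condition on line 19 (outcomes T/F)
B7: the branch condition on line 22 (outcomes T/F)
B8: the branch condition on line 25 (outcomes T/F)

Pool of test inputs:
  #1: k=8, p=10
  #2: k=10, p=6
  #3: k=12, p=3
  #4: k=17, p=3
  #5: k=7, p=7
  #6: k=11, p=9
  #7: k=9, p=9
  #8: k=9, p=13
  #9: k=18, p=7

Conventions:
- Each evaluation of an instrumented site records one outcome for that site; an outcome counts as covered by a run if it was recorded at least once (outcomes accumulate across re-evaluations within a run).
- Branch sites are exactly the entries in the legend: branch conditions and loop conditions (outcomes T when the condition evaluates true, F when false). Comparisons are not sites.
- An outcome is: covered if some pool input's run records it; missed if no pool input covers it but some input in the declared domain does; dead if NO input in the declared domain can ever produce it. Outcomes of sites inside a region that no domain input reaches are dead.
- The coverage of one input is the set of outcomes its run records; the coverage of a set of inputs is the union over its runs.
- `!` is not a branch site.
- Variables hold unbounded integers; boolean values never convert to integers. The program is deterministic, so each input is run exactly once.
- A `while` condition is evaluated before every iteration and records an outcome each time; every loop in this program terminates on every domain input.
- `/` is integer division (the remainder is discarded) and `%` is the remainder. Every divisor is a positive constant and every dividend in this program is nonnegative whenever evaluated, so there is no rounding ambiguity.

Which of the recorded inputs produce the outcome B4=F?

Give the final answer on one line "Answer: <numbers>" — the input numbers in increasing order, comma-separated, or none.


input #1 (k=8, p=10): does not record B4=F
input #2 (k=10, p=6): does not record B4=F
input #3 (k=12, p=3): does not record B4=F
input #4 (k=17, p=3): does not record B4=F
input #5 (k=7, p=7): does not record B4=F
input #6 (k=11, p=9): records B4=F
input #7 (k=9, p=9): records B4=F
input #8 (k=9, p=13): does not record B4=F
input #9 (k=18, p=7): does not record B4=F
Answer: 6, 7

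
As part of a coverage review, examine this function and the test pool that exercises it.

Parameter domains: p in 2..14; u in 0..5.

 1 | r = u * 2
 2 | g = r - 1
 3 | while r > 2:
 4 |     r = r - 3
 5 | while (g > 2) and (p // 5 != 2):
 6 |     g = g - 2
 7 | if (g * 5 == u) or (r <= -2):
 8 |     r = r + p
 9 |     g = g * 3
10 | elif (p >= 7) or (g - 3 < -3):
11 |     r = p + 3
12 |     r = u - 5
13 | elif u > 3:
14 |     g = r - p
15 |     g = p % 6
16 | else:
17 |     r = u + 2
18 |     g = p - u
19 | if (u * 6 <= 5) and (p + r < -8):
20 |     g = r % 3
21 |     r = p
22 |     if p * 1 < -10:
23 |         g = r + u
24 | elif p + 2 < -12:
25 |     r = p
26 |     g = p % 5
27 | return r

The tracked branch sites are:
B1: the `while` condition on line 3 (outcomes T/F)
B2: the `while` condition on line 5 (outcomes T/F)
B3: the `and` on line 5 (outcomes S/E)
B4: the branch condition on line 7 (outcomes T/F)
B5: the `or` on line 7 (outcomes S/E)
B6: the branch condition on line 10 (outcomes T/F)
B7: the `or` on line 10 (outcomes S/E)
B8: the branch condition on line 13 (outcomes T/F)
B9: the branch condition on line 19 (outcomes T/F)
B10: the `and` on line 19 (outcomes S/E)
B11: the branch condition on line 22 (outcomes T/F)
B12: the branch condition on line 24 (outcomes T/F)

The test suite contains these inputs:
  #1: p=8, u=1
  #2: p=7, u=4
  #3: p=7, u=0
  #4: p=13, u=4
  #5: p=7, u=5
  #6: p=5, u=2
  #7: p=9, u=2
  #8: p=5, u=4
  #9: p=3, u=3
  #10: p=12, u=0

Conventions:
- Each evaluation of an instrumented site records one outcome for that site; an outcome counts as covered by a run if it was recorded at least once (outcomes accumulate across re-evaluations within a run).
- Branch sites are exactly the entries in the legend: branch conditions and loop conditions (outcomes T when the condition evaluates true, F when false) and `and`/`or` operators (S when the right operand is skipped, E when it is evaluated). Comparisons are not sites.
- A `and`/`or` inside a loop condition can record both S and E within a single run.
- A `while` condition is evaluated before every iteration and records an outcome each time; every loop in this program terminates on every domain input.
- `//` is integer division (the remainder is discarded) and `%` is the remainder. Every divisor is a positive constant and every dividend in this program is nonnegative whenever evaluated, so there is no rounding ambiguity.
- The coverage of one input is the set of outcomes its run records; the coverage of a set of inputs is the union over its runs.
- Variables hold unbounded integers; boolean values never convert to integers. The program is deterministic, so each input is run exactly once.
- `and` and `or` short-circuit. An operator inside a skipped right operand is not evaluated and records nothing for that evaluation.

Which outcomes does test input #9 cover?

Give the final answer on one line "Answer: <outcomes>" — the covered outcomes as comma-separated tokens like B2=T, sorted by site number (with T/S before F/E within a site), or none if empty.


Tracing the run of input #9 (p=3, u=3):
  B1->T, B1->T, B1->F, B3->E, B2->T, B3->E, B2->T, B3->S, B2->F, B5->E
  B4->F, B7->E, B6->F, B8->F, B10->S, B9->F, B12->F
deduplicating events, the covered set is: B1=T, B1=F, B2=T, B2=F, B3=S, B3=E, B4=F, B5=E, B6=F, B7=E, B8=F, B9=F, B10=S, B12=F
Answer: B1=T, B1=F, B2=T, B2=F, B3=S, B3=E, B4=F, B5=E, B6=F, B7=E, B8=F, B9=F, B10=S, B12=F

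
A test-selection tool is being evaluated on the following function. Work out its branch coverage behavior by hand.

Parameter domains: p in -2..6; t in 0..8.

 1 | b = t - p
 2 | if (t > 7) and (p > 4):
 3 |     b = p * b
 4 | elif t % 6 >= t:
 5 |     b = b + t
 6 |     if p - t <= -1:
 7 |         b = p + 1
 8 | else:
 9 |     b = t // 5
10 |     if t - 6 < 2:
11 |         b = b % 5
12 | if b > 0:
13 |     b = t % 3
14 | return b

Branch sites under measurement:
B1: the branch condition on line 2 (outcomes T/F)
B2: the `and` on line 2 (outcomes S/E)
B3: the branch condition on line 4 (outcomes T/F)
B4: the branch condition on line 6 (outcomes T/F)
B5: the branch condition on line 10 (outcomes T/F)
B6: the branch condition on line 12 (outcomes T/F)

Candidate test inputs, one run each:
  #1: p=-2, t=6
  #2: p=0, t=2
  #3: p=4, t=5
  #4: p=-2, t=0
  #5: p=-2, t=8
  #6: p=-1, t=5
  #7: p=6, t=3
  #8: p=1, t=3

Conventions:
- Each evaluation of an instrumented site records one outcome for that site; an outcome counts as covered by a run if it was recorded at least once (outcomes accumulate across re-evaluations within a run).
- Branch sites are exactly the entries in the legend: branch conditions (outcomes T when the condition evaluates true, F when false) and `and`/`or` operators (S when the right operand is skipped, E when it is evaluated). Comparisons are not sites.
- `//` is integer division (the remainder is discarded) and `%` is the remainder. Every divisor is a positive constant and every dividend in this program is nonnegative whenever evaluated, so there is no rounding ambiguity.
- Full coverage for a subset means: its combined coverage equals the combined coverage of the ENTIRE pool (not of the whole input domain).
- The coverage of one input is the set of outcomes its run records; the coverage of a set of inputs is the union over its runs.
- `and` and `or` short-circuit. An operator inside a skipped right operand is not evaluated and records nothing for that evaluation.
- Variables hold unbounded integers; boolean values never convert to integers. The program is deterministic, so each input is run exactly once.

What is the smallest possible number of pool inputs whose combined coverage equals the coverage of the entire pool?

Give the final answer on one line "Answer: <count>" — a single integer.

#1 (p=-2, t=6) -> covered: B1=F, B2=S, B3=F, B5=T, B6=T
#2 (p=0, t=2) -> covered: B1=F, B2=S, B3=T, B4=T, B6=T
#3 (p=4, t=5) -> covered: B1=F, B2=S, B3=T, B4=T, B6=T
#4 (p=-2, t=0) -> covered: B1=F, B2=S, B3=T, B4=T, B6=F
#5 (p=-2, t=8) -> covered: B1=F, B2=E, B3=F, B5=F, B6=T
#6 (p=-1, t=5) -> covered: B1=F, B2=S, B3=T, B4=T, B6=F
#7 (p=6, t=3) -> covered: B1=F, B2=S, B3=T, B4=F, B6=F
#8 (p=1, t=3) -> covered: B1=F, B2=S, B3=T, B4=T, B6=T
pool-wide coverage (11 outcomes): B1=F, B2=S, B2=E, B3=T, B3=F, B4=T, B4=F, B5=T, B5=F, B6=T, B6=F
every size-1 subset falls short of the 11 outcomes (best: 5/11)
every size-2 subset falls short of the 11 outcomes (best: 9/11)
every size-3 subset falls short of the 11 outcomes (best: 10/11)
inputs {1, 2, 5, 7} (size 4) cover everything; no size-4 subset with a lexicographically smaller index list covers all 11

Answer: 4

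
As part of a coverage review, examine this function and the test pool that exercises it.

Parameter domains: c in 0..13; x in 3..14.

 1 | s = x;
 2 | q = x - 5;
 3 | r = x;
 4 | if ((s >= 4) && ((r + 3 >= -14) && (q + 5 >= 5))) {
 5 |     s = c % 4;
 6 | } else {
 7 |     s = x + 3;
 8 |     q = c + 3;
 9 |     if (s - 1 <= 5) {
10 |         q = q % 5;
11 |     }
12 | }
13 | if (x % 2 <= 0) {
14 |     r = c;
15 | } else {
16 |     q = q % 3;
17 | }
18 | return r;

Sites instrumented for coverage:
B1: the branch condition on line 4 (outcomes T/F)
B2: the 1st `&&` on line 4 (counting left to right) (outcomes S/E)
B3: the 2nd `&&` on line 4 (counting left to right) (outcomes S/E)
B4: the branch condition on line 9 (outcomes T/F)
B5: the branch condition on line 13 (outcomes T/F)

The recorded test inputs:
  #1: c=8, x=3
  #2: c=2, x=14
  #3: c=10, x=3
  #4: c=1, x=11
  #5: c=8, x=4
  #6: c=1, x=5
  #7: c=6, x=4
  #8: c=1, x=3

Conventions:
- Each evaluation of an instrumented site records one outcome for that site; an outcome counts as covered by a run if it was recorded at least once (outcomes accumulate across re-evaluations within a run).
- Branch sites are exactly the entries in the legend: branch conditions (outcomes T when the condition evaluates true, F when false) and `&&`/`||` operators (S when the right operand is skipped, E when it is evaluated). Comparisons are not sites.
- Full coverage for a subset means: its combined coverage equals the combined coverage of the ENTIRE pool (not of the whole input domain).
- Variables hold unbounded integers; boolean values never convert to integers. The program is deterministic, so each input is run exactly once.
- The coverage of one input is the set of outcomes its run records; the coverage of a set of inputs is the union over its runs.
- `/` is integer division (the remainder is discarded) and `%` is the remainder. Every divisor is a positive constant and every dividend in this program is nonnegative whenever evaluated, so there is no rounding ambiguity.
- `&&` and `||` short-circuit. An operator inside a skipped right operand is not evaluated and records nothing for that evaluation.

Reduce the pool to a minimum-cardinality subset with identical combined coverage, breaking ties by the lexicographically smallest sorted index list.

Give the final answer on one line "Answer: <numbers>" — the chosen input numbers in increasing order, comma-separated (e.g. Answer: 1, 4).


test 1 (c=8, x=3) fires B2->S, B1->F, B4->T, B5->F; hits B1=F, B2=S, B4=T, B5=F
test 2 (c=2, x=14) fires B2->E, B3->E, B1->T, B5->T; hits B1=T, B2=E, B3=E, B5=T
test 3 (c=10, x=3) fires B2->S, B1->F, B4->T, B5->F; hits B1=F, B2=S, B4=T, B5=F
test 4 (c=1, x=11) fires B2->E, B3->E, B1->T, B5->F; hits B1=T, B2=E, B3=E, B5=F
test 5 (c=8, x=4) fires B2->E, B3->E, B1->F, B4->F, B5->T; hits B1=F, B2=E, B3=E, B4=F, B5=T
test 6 (c=1, x=5) fires B2->E, B3->E, B1->T, B5->F; hits B1=T, B2=E, B3=E, B5=F
test 7 (c=6, x=4) fires B2->E, B3->E, B1->F, B4->F, B5->T; hits B1=F, B2=E, B3=E, B4=F, B5=T
test 8 (c=1, x=3) fires B2->S, B1->F, B4->T, B5->F; hits B1=F, B2=S, B4=T, B5=F
together the pool reaches 9 outcomes: B1=T, B1=F, B2=S, B2=E, B3=E, B4=T, B4=F, B5=T, B5=F
checked all size-1 subsets: none covers 9 outcomes (max 5/9)
checked all size-2 subsets: none covers 9 outcomes (max 8/9)
inputs {1, 2, 5} (size 3) cover everything; no size-3 subset with a lexicographically smaller index list covers all 9
Answer: 1, 2, 5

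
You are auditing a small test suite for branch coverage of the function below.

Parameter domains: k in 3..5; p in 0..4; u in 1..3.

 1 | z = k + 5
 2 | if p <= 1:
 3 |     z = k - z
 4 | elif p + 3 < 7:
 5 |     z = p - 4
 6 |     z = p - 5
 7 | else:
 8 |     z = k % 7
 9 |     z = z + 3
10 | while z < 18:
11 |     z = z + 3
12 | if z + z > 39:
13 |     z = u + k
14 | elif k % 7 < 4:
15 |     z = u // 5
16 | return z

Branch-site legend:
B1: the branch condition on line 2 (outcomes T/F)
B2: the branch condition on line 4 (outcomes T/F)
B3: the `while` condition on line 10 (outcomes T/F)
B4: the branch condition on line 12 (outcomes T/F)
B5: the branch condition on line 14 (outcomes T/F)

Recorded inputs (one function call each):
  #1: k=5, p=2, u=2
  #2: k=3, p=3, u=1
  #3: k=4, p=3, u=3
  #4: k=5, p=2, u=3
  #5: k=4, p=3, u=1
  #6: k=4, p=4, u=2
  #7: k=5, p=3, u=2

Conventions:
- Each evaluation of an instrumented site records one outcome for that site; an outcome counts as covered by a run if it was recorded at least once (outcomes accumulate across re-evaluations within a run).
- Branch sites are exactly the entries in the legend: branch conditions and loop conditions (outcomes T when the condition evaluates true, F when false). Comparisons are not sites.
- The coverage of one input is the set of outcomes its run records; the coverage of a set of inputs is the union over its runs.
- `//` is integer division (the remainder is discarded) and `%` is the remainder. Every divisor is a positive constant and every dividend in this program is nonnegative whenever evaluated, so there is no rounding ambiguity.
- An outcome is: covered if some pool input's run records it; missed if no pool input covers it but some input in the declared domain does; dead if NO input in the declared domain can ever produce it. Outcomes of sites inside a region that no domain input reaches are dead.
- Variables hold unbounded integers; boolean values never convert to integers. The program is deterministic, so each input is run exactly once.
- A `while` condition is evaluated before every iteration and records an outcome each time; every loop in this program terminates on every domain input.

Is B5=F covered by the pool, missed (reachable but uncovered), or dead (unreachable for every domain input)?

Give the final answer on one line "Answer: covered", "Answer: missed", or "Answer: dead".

B5=F is recorded by pool input(s) 1, 3, 4, 5, 6, 7 -> covered

Answer: covered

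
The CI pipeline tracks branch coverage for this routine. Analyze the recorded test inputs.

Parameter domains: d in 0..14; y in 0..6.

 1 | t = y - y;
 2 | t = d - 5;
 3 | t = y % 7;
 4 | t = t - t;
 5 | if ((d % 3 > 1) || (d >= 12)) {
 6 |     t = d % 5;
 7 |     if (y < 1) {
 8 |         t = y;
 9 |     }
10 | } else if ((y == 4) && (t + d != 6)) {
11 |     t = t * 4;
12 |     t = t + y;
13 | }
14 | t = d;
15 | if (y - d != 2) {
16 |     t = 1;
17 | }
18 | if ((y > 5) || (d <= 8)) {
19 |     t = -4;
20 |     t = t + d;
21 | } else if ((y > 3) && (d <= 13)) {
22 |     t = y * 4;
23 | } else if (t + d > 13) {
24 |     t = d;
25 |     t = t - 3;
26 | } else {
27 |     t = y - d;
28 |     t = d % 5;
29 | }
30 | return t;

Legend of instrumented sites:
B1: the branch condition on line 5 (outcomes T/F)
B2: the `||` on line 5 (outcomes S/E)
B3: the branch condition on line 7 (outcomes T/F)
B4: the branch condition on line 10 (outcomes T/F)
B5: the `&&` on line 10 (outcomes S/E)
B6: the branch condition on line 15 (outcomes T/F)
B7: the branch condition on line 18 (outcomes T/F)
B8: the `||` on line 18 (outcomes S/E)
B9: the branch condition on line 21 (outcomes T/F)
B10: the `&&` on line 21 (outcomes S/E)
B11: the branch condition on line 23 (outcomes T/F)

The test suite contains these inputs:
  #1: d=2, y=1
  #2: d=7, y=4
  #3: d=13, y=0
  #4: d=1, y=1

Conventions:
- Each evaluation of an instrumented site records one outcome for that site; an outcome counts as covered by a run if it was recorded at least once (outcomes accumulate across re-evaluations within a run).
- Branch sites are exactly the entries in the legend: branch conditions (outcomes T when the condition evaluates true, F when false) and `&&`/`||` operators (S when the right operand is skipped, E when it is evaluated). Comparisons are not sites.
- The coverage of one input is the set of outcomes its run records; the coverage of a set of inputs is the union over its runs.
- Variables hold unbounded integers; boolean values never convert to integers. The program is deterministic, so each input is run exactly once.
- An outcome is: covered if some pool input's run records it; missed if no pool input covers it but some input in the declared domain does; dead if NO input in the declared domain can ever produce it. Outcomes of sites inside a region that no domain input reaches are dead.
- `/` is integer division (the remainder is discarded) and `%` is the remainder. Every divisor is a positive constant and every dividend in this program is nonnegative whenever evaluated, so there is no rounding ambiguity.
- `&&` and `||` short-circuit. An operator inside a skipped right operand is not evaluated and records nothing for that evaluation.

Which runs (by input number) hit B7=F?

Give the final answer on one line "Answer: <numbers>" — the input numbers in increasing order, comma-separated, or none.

input #1 (d=2, y=1): does not record B7=F
input #2 (d=7, y=4): does not record B7=F
input #3 (d=13, y=0): records B7=F
input #4 (d=1, y=1): does not record B7=F

Answer: 3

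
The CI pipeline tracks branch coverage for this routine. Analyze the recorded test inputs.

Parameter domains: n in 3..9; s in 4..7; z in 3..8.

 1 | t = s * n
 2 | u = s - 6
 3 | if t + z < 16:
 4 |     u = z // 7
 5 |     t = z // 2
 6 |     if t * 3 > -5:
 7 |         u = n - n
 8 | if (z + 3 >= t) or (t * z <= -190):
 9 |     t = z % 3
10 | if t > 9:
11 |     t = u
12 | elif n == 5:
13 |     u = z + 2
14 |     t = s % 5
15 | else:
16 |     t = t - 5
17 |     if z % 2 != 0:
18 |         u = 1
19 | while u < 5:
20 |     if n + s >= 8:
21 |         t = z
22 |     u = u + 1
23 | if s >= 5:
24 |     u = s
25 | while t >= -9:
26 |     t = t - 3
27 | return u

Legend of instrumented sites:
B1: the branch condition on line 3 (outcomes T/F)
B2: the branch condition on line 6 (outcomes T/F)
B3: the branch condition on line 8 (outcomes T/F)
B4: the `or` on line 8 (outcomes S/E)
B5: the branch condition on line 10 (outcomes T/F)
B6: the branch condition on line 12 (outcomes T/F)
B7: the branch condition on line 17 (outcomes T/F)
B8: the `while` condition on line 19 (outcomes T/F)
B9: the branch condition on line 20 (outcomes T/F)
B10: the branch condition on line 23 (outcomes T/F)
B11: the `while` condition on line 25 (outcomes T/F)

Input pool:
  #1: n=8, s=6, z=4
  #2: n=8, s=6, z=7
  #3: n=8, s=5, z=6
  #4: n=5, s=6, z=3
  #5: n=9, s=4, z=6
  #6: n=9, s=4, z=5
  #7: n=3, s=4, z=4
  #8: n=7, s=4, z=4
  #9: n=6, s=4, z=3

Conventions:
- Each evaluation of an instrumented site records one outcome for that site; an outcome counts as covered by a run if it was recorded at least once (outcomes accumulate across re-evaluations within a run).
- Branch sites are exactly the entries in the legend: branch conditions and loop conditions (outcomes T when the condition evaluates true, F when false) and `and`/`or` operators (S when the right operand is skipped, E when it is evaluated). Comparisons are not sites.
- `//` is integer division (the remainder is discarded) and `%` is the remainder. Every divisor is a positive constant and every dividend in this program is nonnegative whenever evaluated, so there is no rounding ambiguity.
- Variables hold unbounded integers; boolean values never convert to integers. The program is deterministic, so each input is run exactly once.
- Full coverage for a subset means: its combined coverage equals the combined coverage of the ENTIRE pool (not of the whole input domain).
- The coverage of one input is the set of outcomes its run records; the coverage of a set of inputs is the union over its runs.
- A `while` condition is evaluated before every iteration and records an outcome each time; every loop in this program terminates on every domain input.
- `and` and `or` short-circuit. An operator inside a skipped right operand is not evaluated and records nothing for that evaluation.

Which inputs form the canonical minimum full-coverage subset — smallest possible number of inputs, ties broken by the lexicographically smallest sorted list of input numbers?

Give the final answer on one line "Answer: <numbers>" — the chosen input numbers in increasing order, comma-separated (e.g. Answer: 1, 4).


input #1, n=8, s=6, z=4: outcomes B1=F, B3=F, B4=E, B5=T, B8=T, B8=F, B9=T, B10=T, B11=T, B11=F
input #2, n=8, s=6, z=7: outcomes B1=F, B3=F, B4=E, B5=T, B8=T, B8=F, B9=T, B10=T, B11=T, B11=F
input #3, n=8, s=5, z=6: outcomes B1=F, B3=F, B4=E, B5=T, B8=T, B8=F, B9=T, B10=T, B11=T, B11=F
input #4, n=5, s=6, z=3: outcomes B1=F, B3=F, B4=E, B5=T, B8=T, B8=F, B9=T, B10=T, B11=T, B11=F
input #5, n=9, s=4, z=6: outcomes B1=F, B3=F, B4=E, B5=T, B8=T, B8=F, B9=T, B10=F, B11=T, B11=F
input #6, n=9, s=4, z=5: outcomes B1=F, B3=F, B4=E, B5=T, B8=T, B8=F, B9=T, B10=F, B11=T, B11=F
input #7, n=3, s=4, z=4: outcomes B1=F, B3=F, B4=E, B5=T, B8=T, B8=F, B9=F, B10=F, B11=T, B11=F
input #8, n=7, s=4, z=4: outcomes B1=F, B3=F, B4=E, B5=T, B8=T, B8=F, B9=T, B10=F, B11=T, B11=F
input #9, n=6, s=4, z=3: outcomes B1=F, B3=F, B4=E, B5=T, B8=T, B8=F, B9=T, B10=F, B11=T, B11=F
the full pool covers 12 outcomes: B1=F, B3=F, B4=E, B5=T, B8=T, B8=F, B9=T, B9=F, B10=T, B10=F, B11=T, B11=F
size 1 is not enough: best union over all size-1 subsets is 10/12
the canonical winner is {1, 7}: size 2, full 12-outcome coverage, earliest index list among size-2 covers
Answer: 1, 7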